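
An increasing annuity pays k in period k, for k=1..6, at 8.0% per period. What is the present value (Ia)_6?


(Ia)_n = sum_{k=1}^{n} k * v^k, v = 1/(1+i)
v = 0.925926
Sum computed term by term:
(Ia)_6 = 15.1462


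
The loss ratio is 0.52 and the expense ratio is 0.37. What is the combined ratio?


Combined ratio = loss ratio + expense ratio
= 0.52 + 0.37
= 0.89


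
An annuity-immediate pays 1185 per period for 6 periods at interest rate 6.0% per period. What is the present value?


PV = PMT * (1 - (1+i)^(-n)) / i
= 1185 * (1 - (1+0.06)^(-6)) / 0.06
= 1185 * (1 - 0.704961) / 0.06
= 1185 * 4.917324
= 5827.0293


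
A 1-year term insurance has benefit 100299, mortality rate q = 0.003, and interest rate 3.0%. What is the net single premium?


NSP = benefit * q * v
v = 1/(1+i) = 0.970874
NSP = 100299 * 0.003 * 0.970874
= 292.133


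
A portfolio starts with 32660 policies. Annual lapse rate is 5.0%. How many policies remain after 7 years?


remaining = initial * (1 - lapse)^years
= 32660 * (1 - 0.05)^7
= 32660 * 0.698337
= 22807.6961


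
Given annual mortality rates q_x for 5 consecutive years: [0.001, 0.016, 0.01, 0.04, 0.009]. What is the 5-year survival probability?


p_k = 1 - q_k for each year
Survival = product of (1 - q_k)
= 0.999 * 0.984 * 0.99 * 0.96 * 0.991
= 0.9259


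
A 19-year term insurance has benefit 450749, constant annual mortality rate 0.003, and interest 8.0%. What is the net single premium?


NSP = benefit * sum_{k=0}^{n-1} k_p_x * q * v^(k+1)
With constant q=0.003, v=0.925926
Sum = 0.028234
NSP = 450749 * 0.028234
= 12726.5164


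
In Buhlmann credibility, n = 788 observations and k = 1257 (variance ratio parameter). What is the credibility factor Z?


Z = n / (n + k)
= 788 / (788 + 1257)
= 788 / 2045
= 0.3853


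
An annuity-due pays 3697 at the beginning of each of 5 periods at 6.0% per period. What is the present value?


PV_due = PMT * (1-(1+i)^(-n))/i * (1+i)
PV_immediate = 15573.1089
PV_due = 15573.1089 * 1.06
= 16507.4955


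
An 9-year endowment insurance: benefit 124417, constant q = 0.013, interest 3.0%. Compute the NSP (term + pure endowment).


Term component = 11988.8459
Pure endowment = 9_p_x * v^9 * benefit = 0.888903 * 0.766417 * 124417 = 84761.5865
NSP = 96750.4324


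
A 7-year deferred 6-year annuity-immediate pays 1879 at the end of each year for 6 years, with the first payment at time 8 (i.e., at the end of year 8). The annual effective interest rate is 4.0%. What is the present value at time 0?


PV at time 7 of the 6-year annuity-immediate:
a_n = 1879 * (1-(1+0.04)^(-6))/0.04 = 9849.9752
Discount back 7 years to time 0:
PV = 9849.9752 * (1+0.04)^(-7)
= 9849.9752 * 0.759918
= 7485.1716


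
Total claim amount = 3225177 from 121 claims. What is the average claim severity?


severity = total / number
= 3225177 / 121
= 26654.3554


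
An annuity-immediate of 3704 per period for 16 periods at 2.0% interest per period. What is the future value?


FV = PMT * ((1+i)^n - 1) / i
= 3704 * ((1.02)^16 - 1) / 0.02
= 3704 * (1.372786 - 1) / 0.02
= 69039.9126


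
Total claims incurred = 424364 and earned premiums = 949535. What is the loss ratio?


Loss ratio = claims / premiums
= 424364 / 949535
= 0.4469


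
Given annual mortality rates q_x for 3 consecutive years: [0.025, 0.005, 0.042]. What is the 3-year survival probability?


p_k = 1 - q_k for each year
Survival = product of (1 - q_k)
= 0.975 * 0.995 * 0.958
= 0.9294


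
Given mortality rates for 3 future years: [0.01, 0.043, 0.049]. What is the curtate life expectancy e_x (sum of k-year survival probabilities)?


e_x = sum_{k=1}^{n} k_p_x
k_p_x values:
  1_p_x = 0.99
  2_p_x = 0.94743
  3_p_x = 0.901006
e_x = 2.8384


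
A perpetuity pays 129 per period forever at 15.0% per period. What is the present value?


PV = PMT / i
= 129 / 0.15
= 860.0


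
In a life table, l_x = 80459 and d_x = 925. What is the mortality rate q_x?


q_x = d_x / l_x
= 925 / 80459
= 0.0115


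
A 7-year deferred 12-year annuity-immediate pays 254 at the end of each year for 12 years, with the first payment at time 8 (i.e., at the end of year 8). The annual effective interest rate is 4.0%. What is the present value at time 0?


PV at time 7 of the 12-year annuity-immediate:
a_n = 254 * (1-(1+0.04)^(-12))/0.04 = 2383.8087
Discount back 7 years to time 0:
PV = 2383.8087 * (1+0.04)^(-7)
= 2383.8087 * 0.759918
= 1811.4987


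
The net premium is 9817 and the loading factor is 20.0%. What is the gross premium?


Gross = net * (1 + loading)
= 9817 * (1 + 0.2)
= 9817 * 1.2
= 11780.4


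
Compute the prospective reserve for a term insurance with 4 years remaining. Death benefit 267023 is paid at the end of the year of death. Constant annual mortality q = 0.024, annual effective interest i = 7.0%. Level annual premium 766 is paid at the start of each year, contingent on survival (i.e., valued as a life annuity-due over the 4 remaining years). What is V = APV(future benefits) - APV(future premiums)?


v = 1/(1+i) = 0.934579
APV(future benefits) per unit = sum_{k=0}^{3} k_p_x * q * v^(k+1) = 0.078574
APV(future benefits) = 267023 * 0.078574 = 20981.0603
Life annuity-due factor ä_{x:4} = sum_{k=0}^{3} k_p_x * v^k = 3.50309
APV(future premiums) = 766 * 3.50309 = 2683.3669
V = 20981.0603 - 2683.3669
= 18297.6933


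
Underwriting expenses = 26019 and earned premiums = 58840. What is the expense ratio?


Expense ratio = expenses / premiums
= 26019 / 58840
= 0.4422


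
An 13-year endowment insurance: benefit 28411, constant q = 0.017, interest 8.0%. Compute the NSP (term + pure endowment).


Term component = 3514.2036
Pure endowment = 13_p_x * v^13 * benefit = 0.800195 * 0.367698 * 28411 = 8359.3677
NSP = 11873.5713


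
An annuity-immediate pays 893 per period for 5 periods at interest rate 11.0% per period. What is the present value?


PV = PMT * (1 - (1+i)^(-n)) / i
= 893 * (1 - (1+0.11)^(-5)) / 0.11
= 893 * (1 - 0.593451) / 0.11
= 893 * 3.695897
= 3300.436


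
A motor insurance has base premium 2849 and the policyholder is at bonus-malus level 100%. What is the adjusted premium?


adjusted = base * BM_level / 100
= 2849 * 100 / 100
= 2849 * 1.0
= 2849.0


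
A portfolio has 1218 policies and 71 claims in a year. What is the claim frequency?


frequency = claims / policies
= 71 / 1218
= 0.0583


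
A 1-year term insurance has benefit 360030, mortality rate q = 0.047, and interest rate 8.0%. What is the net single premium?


NSP = benefit * q * v
v = 1/(1+i) = 0.925926
NSP = 360030 * 0.047 * 0.925926
= 15667.9722


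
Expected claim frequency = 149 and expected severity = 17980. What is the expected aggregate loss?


E[S] = E[N] * E[X]
= 149 * 17980
= 2.6790e+06


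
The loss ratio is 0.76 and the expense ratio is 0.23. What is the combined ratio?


Combined ratio = loss ratio + expense ratio
= 0.76 + 0.23
= 0.99


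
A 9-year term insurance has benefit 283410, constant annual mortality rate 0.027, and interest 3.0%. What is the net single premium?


NSP = benefit * sum_{k=0}^{n-1} k_p_x * q * v^(k+1)
With constant q=0.027, v=0.970874
Sum = 0.189912
NSP = 283410 * 0.189912
= 53823.0367


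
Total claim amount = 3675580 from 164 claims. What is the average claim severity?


severity = total / number
= 3675580 / 164
= 22412.0732


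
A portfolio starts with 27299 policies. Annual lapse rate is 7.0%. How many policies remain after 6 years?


remaining = initial * (1 - lapse)^years
= 27299 * (1 - 0.07)^6
= 27299 * 0.64699
= 17662.185


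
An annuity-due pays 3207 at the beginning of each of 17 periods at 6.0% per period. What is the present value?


PV_due = PMT * (1-(1+i)^(-n))/i * (1+i)
PV_immediate = 33600.5718
PV_due = 33600.5718 * 1.06
= 35616.6061


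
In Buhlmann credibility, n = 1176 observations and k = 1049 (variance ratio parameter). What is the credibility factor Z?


Z = n / (n + k)
= 1176 / (1176 + 1049)
= 1176 / 2225
= 0.5285


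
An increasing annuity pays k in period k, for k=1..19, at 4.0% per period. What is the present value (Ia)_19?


(Ia)_n = sum_{k=1}^{n} k * v^k, v = 1/(1+i)
v = 0.961538
Sum computed term by term:
(Ia)_19 = 116.0273


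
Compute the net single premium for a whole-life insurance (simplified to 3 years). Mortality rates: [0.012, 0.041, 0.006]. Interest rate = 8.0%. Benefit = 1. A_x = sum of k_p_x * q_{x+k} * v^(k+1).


v = 0.925926
Year 0: k_p_x=1.0, q=0.012, term=0.011111
Year 1: k_p_x=0.988, q=0.041, term=0.034729
Year 2: k_p_x=0.947492, q=0.006, term=0.004513
A_x = 0.0504


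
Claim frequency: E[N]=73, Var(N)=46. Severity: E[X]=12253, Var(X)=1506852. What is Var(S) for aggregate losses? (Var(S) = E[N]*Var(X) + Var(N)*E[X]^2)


Var(S) = E[N]*Var(X) + Var(N)*E[X]^2
= 73*1506852 + 46*12253^2
= 110000196 + 6906256414
= 7.0163e+09


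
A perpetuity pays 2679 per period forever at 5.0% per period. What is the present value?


PV = PMT / i
= 2679 / 0.05
= 53580.0


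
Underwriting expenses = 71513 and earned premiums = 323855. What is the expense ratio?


Expense ratio = expenses / premiums
= 71513 / 323855
= 0.2208


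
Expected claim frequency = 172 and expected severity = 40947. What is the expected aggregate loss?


E[S] = E[N] * E[X]
= 172 * 40947
= 7.0429e+06


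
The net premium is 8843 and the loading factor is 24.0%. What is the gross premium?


Gross = net * (1 + loading)
= 8843 * (1 + 0.24)
= 8843 * 1.24
= 10965.32


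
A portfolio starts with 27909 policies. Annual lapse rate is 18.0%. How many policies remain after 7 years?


remaining = initial * (1 - lapse)^years
= 27909 * (1 - 0.18)^7
= 27909 * 0.249285
= 6957.3082


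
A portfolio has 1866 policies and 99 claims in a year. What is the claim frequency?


frequency = claims / policies
= 99 / 1866
= 0.0531


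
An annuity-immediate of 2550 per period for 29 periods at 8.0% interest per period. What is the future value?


FV = PMT * ((1+i)^n - 1) / i
= 2550 * ((1.08)^29 - 1) / 0.08
= 2550 * (9.317275 - 1) / 0.08
= 265113.1374


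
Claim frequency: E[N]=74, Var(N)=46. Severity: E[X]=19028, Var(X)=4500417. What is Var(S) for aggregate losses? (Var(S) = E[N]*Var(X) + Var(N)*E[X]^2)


Var(S) = E[N]*Var(X) + Var(N)*E[X]^2
= 74*4500417 + 46*19028^2
= 333030858 + 16654980064
= 1.6988e+10


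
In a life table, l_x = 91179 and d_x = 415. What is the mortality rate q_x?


q_x = d_x / l_x
= 415 / 91179
= 0.0046


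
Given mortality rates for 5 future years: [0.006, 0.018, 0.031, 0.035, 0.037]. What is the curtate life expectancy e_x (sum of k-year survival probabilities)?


e_x = sum_{k=1}^{n} k_p_x
k_p_x values:
  1_p_x = 0.994
  2_p_x = 0.976108
  3_p_x = 0.945849
  4_p_x = 0.912744
  5_p_x = 0.878972
e_x = 4.7077


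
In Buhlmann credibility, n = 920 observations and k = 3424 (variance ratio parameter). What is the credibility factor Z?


Z = n / (n + k)
= 920 / (920 + 3424)
= 920 / 4344
= 0.2118


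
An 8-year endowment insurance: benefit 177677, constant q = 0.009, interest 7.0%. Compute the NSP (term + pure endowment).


Term component = 9282.8168
Pure endowment = 8_p_x * v^8 * benefit = 0.930228 * 0.582009 * 177677 = 96194.4968
NSP = 105477.3136


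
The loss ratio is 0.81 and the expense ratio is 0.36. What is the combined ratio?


Combined ratio = loss ratio + expense ratio
= 0.81 + 0.36
= 1.17


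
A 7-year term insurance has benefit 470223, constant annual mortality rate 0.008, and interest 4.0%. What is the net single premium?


NSP = benefit * sum_{k=0}^{n-1} k_p_x * q * v^(k+1)
With constant q=0.008, v=0.961538
Sum = 0.046938
NSP = 470223 * 0.046938
= 22071.4654


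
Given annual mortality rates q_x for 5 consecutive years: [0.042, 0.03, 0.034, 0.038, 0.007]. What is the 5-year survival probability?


p_k = 1 - q_k for each year
Survival = product of (1 - q_k)
= 0.958 * 0.97 * 0.966 * 0.962 * 0.993
= 0.8575


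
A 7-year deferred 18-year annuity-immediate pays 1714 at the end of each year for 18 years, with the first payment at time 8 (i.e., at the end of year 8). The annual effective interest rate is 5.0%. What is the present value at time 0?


PV at time 7 of the 18-year annuity-immediate:
a_n = 1714 * (1-(1+0.05)^(-18))/0.05 = 20035.952
Discount back 7 years to time 0:
PV = 20035.952 * (1+0.05)^(-7)
= 20035.952 * 0.710681
= 14239.177


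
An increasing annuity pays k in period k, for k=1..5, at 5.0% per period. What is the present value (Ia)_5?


(Ia)_n = sum_{k=1}^{n} k * v^k, v = 1/(1+i)
v = 0.952381
Sum computed term by term:
(Ia)_5 = 12.5664


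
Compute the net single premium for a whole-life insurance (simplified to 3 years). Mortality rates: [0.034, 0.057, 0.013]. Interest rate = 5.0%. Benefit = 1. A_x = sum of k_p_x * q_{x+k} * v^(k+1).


v = 0.952381
Year 0: k_p_x=1.0, q=0.034, term=0.032381
Year 1: k_p_x=0.966, q=0.057, term=0.049943
Year 2: k_p_x=0.910938, q=0.013, term=0.01023
A_x = 0.0926


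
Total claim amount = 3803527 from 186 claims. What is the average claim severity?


severity = total / number
= 3803527 / 186
= 20449.0699


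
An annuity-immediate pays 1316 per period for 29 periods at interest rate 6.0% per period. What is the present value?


PV = PMT * (1 - (1+i)^(-n)) / i
= 1316 * (1 - (1+0.06)^(-29)) / 0.06
= 1316 * (1 - 0.184557) / 0.06
= 1316 * 13.590721
= 17885.3889


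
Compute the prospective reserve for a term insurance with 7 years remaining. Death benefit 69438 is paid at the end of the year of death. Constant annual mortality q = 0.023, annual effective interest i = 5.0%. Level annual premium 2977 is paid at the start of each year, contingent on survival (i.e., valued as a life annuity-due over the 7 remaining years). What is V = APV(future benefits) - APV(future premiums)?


v = 1/(1+i) = 0.952381
APV(future benefits) per unit = sum_{k=0}^{6} k_p_x * q * v^(k+1) = 0.124811
APV(future benefits) = 69438 * 0.124811 = 8666.6244
Life annuity-due factor ä_{x:7} = sum_{k=0}^{6} k_p_x * v^k = 5.697892
APV(future premiums) = 2977 * 5.697892 = 16962.6254
V = 8666.6244 - 16962.6254
= -8296.001


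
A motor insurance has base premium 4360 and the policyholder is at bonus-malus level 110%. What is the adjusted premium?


adjusted = base * BM_level / 100
= 4360 * 110 / 100
= 4360 * 1.1
= 4796.0


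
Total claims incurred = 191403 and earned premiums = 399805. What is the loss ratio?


Loss ratio = claims / premiums
= 191403 / 399805
= 0.4787


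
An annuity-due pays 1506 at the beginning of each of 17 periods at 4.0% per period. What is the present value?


PV_due = PMT * (1-(1+i)^(-n))/i * (1+i)
PV_immediate = 18321.4973
PV_due = 18321.4973 * 1.04
= 19054.3572


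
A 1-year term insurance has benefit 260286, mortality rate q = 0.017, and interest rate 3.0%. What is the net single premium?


NSP = benefit * q * v
v = 1/(1+i) = 0.970874
NSP = 260286 * 0.017 * 0.970874
= 4295.9825


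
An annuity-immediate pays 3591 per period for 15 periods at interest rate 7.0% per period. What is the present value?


PV = PMT * (1 - (1+i)^(-n)) / i
= 3591 * (1 - (1+0.07)^(-15)) / 0.07
= 3591 * (1 - 0.362446) / 0.07
= 3591 * 9.107914
= 32706.5192


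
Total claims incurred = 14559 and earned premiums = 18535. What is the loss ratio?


Loss ratio = claims / premiums
= 14559 / 18535
= 0.7855


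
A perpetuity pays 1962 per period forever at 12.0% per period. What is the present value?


PV = PMT / i
= 1962 / 0.12
= 16350.0


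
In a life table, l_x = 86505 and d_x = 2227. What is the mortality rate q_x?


q_x = d_x / l_x
= 2227 / 86505
= 0.0257


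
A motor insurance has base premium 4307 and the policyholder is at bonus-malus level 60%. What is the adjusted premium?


adjusted = base * BM_level / 100
= 4307 * 60 / 100
= 4307 * 0.6
= 2584.2


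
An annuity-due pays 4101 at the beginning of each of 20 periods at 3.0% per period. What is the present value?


PV_due = PMT * (1-(1+i)^(-n))/i * (1+i)
PV_immediate = 61012.5244
PV_due = 61012.5244 * 1.03
= 62842.9001


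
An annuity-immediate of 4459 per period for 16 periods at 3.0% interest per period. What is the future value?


FV = PMT * ((1+i)^n - 1) / i
= 4459 * ((1.03)^16 - 1) / 0.03
= 4459 * (1.604706 - 1) / 0.03
= 89879.5337


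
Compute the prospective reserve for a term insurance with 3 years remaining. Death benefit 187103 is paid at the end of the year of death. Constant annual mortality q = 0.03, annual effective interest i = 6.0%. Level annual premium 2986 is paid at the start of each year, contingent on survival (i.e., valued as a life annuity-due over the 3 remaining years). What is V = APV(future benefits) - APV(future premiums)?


v = 1/(1+i) = 0.943396
APV(future benefits) per unit = sum_{k=0}^{2} k_p_x * q * v^(k+1) = 0.077901
APV(future benefits) = 187103 * 0.077901 = 14575.4578
Life annuity-due factor ä_{x:3} = sum_{k=0}^{2} k_p_x * v^k = 2.752492
APV(future premiums) = 2986 * 2.752492 = 8218.9411
V = 14575.4578 - 8218.9411
= 6356.5167


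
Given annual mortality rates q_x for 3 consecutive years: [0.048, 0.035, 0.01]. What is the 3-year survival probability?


p_k = 1 - q_k for each year
Survival = product of (1 - q_k)
= 0.952 * 0.965 * 0.99
= 0.9095


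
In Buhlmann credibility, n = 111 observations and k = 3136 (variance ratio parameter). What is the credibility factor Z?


Z = n / (n + k)
= 111 / (111 + 3136)
= 111 / 3247
= 0.0342


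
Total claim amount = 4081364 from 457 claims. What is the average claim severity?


severity = total / number
= 4081364 / 457
= 8930.7746


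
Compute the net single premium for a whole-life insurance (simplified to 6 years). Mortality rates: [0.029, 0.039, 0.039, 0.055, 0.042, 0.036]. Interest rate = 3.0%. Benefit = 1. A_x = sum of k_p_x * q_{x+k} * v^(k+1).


v = 0.970874
Year 0: k_p_x=1.0, q=0.029, term=0.028155
Year 1: k_p_x=0.971, q=0.039, term=0.035695
Year 2: k_p_x=0.933131, q=0.039, term=0.033304
Year 3: k_p_x=0.896739, q=0.055, term=0.043821
Year 4: k_p_x=0.847418, q=0.042, term=0.030702
Year 5: k_p_x=0.811827, q=0.036, term=0.024476
A_x = 0.1962


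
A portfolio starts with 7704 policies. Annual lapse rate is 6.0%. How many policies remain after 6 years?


remaining = initial * (1 - lapse)^years
= 7704 * (1 - 0.06)^6
= 7704 * 0.68987
= 5314.7568


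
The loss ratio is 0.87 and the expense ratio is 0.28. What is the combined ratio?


Combined ratio = loss ratio + expense ratio
= 0.87 + 0.28
= 1.15


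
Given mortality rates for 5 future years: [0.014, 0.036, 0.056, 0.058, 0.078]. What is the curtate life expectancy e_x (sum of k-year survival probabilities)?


e_x = sum_{k=1}^{n} k_p_x
k_p_x values:
  1_p_x = 0.986
  2_p_x = 0.950504
  3_p_x = 0.897276
  4_p_x = 0.845234
  5_p_x = 0.779306
e_x = 4.4583


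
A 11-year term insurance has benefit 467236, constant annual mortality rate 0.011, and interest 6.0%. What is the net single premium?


NSP = benefit * sum_{k=0}^{n-1} k_p_x * q * v^(k+1)
With constant q=0.011, v=0.943396
Sum = 0.082664
NSP = 467236 * 0.082664
= 38623.7873


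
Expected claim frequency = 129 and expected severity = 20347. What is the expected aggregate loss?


E[S] = E[N] * E[X]
= 129 * 20347
= 2.6248e+06


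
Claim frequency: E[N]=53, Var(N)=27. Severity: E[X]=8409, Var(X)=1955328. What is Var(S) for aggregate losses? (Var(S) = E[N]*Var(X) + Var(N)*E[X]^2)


Var(S) = E[N]*Var(X) + Var(N)*E[X]^2
= 53*1955328 + 27*8409^2
= 103632384 + 1909204587
= 2.0128e+09


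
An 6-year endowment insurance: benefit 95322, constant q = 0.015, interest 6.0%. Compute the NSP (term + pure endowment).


Term component = 6789.857
Pure endowment = 6_p_x * v^6 * benefit = 0.913308 * 0.704961 * 95322 = 61372.7152
NSP = 68162.5722


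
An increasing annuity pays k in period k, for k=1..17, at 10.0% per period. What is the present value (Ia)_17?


(Ia)_n = sum_{k=1}^{n} k * v^k, v = 1/(1+i)
v = 0.909091
Sum computed term by term:
(Ia)_17 = 54.6035


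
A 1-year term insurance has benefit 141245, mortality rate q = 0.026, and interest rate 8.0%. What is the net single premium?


NSP = benefit * q * v
v = 1/(1+i) = 0.925926
NSP = 141245 * 0.026 * 0.925926
= 3400.3426


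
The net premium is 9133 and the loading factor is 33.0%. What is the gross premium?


Gross = net * (1 + loading)
= 9133 * (1 + 0.33)
= 9133 * 1.33
= 12146.89


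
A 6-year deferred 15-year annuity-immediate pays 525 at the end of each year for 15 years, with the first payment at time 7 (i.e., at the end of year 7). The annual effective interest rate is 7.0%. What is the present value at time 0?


PV at time 6 of the 15-year annuity-immediate:
a_n = 525 * (1-(1+0.07)^(-15))/0.07 = 4781.6549
Discount back 6 years to time 0:
PV = 4781.6549 * (1+0.07)^(-6)
= 4781.6549 * 0.666342
= 3186.2185


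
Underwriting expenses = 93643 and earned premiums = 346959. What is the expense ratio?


Expense ratio = expenses / premiums
= 93643 / 346959
= 0.2699


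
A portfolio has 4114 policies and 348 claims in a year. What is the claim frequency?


frequency = claims / policies
= 348 / 4114
= 0.0846


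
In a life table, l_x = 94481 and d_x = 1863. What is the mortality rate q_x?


q_x = d_x / l_x
= 1863 / 94481
= 0.0197


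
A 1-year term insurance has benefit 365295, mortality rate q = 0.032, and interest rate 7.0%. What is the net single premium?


NSP = benefit * q * v
v = 1/(1+i) = 0.934579
NSP = 365295 * 0.032 * 0.934579
= 10924.7103


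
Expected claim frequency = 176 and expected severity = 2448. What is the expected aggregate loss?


E[S] = E[N] * E[X]
= 176 * 2448
= 430848


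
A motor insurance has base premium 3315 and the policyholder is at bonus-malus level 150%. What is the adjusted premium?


adjusted = base * BM_level / 100
= 3315 * 150 / 100
= 3315 * 1.5
= 4972.5


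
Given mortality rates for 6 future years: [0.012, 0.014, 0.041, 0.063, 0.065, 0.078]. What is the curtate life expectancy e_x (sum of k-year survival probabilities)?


e_x = sum_{k=1}^{n} k_p_x
k_p_x values:
  1_p_x = 0.988
  2_p_x = 0.974168
  3_p_x = 0.934227
  4_p_x = 0.875371
  5_p_x = 0.818472
  6_p_x = 0.754631
e_x = 5.3449


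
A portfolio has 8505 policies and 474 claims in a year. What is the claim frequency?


frequency = claims / policies
= 474 / 8505
= 0.0557


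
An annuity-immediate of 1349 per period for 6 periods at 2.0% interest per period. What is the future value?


FV = PMT * ((1+i)^n - 1) / i
= 1349 * ((1.02)^6 - 1) / 0.02
= 1349 * (1.126162 - 1) / 0.02
= 8509.6552


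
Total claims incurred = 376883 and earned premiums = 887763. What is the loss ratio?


Loss ratio = claims / premiums
= 376883 / 887763
= 0.4245


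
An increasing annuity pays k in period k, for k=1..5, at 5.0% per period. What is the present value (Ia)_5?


(Ia)_n = sum_{k=1}^{n} k * v^k, v = 1/(1+i)
v = 0.952381
Sum computed term by term:
(Ia)_5 = 12.5664


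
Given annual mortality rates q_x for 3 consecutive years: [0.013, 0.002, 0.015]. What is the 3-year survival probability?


p_k = 1 - q_k for each year
Survival = product of (1 - q_k)
= 0.987 * 0.998 * 0.985
= 0.9703


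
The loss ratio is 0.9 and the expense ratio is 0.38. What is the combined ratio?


Combined ratio = loss ratio + expense ratio
= 0.9 + 0.38
= 1.28


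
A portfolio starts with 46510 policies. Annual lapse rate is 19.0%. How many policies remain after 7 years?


remaining = initial * (1 - lapse)^years
= 46510 * (1 - 0.19)^7
= 46510 * 0.228768
= 10639.9962


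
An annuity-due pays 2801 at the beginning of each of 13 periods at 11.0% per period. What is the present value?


PV_due = PMT * (1-(1+i)^(-n))/i * (1+i)
PV_immediate = 18906.387
PV_due = 18906.387 * 1.11
= 20986.0896


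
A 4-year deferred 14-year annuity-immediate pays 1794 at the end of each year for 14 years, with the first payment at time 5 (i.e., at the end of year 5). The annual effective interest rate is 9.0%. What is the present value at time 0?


PV at time 4 of the 14-year annuity-immediate:
a_n = 1794 * (1-(1+0.09)^(-14))/0.09 = 13968.3538
Discount back 4 years to time 0:
PV = 13968.3538 * (1+0.09)^(-4)
= 13968.3538 * 0.708425
= 9895.534


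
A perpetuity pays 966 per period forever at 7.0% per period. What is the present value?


PV = PMT / i
= 966 / 0.07
= 13800.0


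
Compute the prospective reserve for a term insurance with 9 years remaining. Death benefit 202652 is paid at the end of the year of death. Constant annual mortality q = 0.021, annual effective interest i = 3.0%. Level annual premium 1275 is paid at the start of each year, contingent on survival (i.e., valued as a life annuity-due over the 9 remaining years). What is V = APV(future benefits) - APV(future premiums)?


v = 1/(1+i) = 0.970874
APV(future benefits) per unit = sum_{k=0}^{8} k_p_x * q * v^(k+1) = 0.151054
APV(future benefits) = 202652 * 0.151054 = 30611.4613
Life annuity-due factor ä_{x:9} = sum_{k=0}^{8} k_p_x * v^k = 7.408855
APV(future premiums) = 1275 * 7.408855 = 9446.2902
V = 30611.4613 - 9446.2902
= 21165.1711


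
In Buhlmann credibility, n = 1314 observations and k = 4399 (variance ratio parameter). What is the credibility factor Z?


Z = n / (n + k)
= 1314 / (1314 + 4399)
= 1314 / 5713
= 0.23


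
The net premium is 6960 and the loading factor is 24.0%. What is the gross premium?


Gross = net * (1 + loading)
= 6960 * (1 + 0.24)
= 6960 * 1.24
= 8630.4


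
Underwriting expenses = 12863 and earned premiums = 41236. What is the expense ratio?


Expense ratio = expenses / premiums
= 12863 / 41236
= 0.3119


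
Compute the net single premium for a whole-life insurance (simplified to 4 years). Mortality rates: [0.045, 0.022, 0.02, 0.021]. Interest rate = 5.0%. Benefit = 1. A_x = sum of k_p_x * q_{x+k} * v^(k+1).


v = 0.952381
Year 0: k_p_x=1.0, q=0.045, term=0.042857
Year 1: k_p_x=0.955, q=0.022, term=0.019057
Year 2: k_p_x=0.93399, q=0.02, term=0.016136
Year 3: k_p_x=0.91531, q=0.021, term=0.015814
A_x = 0.0939


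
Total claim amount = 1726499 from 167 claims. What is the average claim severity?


severity = total / number
= 1726499 / 167
= 10338.3174


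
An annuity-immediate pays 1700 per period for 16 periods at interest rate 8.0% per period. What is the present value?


PV = PMT * (1 - (1+i)^(-n)) / i
= 1700 * (1 - (1+0.08)^(-16)) / 0.08
= 1700 * (1 - 0.29189) / 0.08
= 1700 * 8.851369
= 15047.3276


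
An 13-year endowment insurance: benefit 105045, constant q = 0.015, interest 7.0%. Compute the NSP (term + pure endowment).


Term component = 12217.1706
Pure endowment = 13_p_x * v^13 * benefit = 0.82162 * 0.414964 * 105045 = 35814.3664
NSP = 48031.537


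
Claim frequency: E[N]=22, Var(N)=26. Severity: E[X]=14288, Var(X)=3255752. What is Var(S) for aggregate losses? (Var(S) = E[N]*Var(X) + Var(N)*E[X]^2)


Var(S) = E[N]*Var(X) + Var(N)*E[X]^2
= 22*3255752 + 26*14288^2
= 71626544 + 5307820544
= 5.3794e+09


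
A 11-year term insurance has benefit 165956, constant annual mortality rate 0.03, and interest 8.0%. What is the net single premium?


NSP = benefit * sum_{k=0}^{n-1} k_p_x * q * v^(k+1)
With constant q=0.03, v=0.925926
Sum = 0.18906
NSP = 165956 * 0.18906
= 31375.6182


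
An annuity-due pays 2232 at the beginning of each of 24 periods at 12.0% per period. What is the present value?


PV_due = PMT * (1-(1+i)^(-n))/i * (1+i)
PV_immediate = 17374.5929
PV_due = 17374.5929 * 1.12
= 19459.544


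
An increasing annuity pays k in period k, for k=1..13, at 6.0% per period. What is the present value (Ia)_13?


(Ia)_n = sum_{k=1}^{n} k * v^k, v = 1/(1+i)
v = 0.943396
Sum computed term by term:
(Ia)_13 = 54.8156


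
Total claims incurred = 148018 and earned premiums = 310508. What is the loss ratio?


Loss ratio = claims / premiums
= 148018 / 310508
= 0.4767


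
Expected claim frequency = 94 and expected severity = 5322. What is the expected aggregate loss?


E[S] = E[N] * E[X]
= 94 * 5322
= 500268


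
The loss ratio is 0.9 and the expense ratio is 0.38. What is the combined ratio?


Combined ratio = loss ratio + expense ratio
= 0.9 + 0.38
= 1.28


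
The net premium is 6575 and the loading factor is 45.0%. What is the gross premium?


Gross = net * (1 + loading)
= 6575 * (1 + 0.45)
= 6575 * 1.45
= 9533.75


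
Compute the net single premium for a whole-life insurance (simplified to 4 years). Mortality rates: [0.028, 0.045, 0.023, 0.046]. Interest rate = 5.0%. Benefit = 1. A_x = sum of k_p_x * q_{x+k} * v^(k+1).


v = 0.952381
Year 0: k_p_x=1.0, q=0.028, term=0.026667
Year 1: k_p_x=0.972, q=0.045, term=0.039673
Year 2: k_p_x=0.92826, q=0.023, term=0.018443
Year 3: k_p_x=0.90691, q=0.046, term=0.034321
A_x = 0.1191


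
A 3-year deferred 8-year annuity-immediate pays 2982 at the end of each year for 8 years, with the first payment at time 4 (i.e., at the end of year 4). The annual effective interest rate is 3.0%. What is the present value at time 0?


PV at time 3 of the 8-year annuity-immediate:
a_n = 2982 * (1-(1+0.03)^(-8))/0.03 = 20932.7221
Discount back 3 years to time 0:
PV = 20932.7221 * (1+0.03)^(-3)
= 20932.7221 * 0.915142
= 19156.406


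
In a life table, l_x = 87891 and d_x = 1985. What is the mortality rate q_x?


q_x = d_x / l_x
= 1985 / 87891
= 0.0226


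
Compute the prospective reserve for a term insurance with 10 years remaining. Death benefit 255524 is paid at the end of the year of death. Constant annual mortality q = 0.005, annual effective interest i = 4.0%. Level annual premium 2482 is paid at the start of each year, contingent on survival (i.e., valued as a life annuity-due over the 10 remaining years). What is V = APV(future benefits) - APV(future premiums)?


v = 1/(1+i) = 0.961538
APV(future benefits) per unit = sum_{k=0}^{9} k_p_x * q * v^(k+1) = 0.039718
APV(future benefits) = 255524 * 0.039718 = 10148.9612
Life annuity-due factor ä_{x:10} = sum_{k=0}^{9} k_p_x * v^k = 8.261392
APV(future premiums) = 2482 * 8.261392 = 20504.7748
V = 10148.9612 - 20504.7748
= -10355.8137


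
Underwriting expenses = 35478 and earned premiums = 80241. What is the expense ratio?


Expense ratio = expenses / premiums
= 35478 / 80241
= 0.4421


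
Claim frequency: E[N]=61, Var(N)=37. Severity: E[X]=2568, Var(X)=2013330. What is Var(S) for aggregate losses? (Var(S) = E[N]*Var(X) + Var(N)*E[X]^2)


Var(S) = E[N]*Var(X) + Var(N)*E[X]^2
= 61*2013330 + 37*2568^2
= 122813130 + 244001088
= 3.6681e+08


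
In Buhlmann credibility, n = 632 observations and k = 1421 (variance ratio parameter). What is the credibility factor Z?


Z = n / (n + k)
= 632 / (632 + 1421)
= 632 / 2053
= 0.3078


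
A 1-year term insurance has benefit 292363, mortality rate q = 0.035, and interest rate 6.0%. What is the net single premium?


NSP = benefit * q * v
v = 1/(1+i) = 0.943396
NSP = 292363 * 0.035 * 0.943396
= 9653.4953


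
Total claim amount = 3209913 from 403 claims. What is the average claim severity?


severity = total / number
= 3209913 / 403
= 7965.0447


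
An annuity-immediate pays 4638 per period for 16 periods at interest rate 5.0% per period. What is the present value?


PV = PMT * (1 - (1+i)^(-n)) / i
= 4638 * (1 - (1+0.05)^(-16)) / 0.05
= 4638 * (1 - 0.458112) / 0.05
= 4638 * 10.83777
= 50265.5752


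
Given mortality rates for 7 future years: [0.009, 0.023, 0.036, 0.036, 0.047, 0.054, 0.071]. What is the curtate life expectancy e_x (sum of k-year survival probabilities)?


e_x = sum_{k=1}^{n} k_p_x
k_p_x values:
  1_p_x = 0.991
  2_p_x = 0.968207
  3_p_x = 0.933352
  4_p_x = 0.899751
  5_p_x = 0.857463
  6_p_x = 0.81116
  7_p_x = 0.753567
e_x = 6.2145


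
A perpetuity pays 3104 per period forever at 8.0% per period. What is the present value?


PV = PMT / i
= 3104 / 0.08
= 38800.0


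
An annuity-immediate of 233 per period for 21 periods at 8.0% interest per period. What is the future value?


FV = PMT * ((1+i)^n - 1) / i
= 233 * ((1.08)^21 - 1) / 0.08
= 233 * (5.033834 - 1) / 0.08
= 11748.5407


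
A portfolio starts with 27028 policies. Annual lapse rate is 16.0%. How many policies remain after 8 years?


remaining = initial * (1 - lapse)^years
= 27028 * (1 - 0.16)^8
= 27028 * 0.247876
= 6699.5896


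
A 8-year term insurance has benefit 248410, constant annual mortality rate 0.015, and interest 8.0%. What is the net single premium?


NSP = benefit * sum_{k=0}^{n-1} k_p_x * q * v^(k+1)
With constant q=0.015, v=0.925926
Sum = 0.082304
NSP = 248410 * 0.082304
= 20445.1853


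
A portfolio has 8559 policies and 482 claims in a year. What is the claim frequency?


frequency = claims / policies
= 482 / 8559
= 0.0563


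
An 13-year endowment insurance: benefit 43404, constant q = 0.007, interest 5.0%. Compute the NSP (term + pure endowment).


Term component = 2750.2411
Pure endowment = 13_p_x * v^13 * benefit = 0.912726 * 0.530321 * 43404 = 21009.1798
NSP = 23759.4209


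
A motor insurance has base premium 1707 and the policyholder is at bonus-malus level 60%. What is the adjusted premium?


adjusted = base * BM_level / 100
= 1707 * 60 / 100
= 1707 * 0.6
= 1024.2


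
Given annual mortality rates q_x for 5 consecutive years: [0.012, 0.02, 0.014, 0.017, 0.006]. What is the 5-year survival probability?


p_k = 1 - q_k for each year
Survival = product of (1 - q_k)
= 0.988 * 0.98 * 0.986 * 0.983 * 0.994
= 0.9328


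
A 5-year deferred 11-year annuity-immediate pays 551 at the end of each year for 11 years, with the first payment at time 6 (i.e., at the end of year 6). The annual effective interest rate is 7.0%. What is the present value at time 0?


PV at time 5 of the 11-year annuity-immediate:
a_n = 551 * (1-(1+0.07)^(-11))/0.07 = 4131.7696
Discount back 5 years to time 0:
PV = 4131.7696 * (1+0.07)^(-5)
= 4131.7696 * 0.712986
= 2945.8946


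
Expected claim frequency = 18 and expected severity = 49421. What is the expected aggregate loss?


E[S] = E[N] * E[X]
= 18 * 49421
= 889578


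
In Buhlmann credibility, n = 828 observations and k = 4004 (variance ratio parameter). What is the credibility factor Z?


Z = n / (n + k)
= 828 / (828 + 4004)
= 828 / 4832
= 0.1714


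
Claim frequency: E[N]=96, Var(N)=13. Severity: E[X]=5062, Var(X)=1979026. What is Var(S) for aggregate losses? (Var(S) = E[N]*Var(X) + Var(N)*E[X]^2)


Var(S) = E[N]*Var(X) + Var(N)*E[X]^2
= 96*1979026 + 13*5062^2
= 189986496 + 333109972
= 5.2310e+08


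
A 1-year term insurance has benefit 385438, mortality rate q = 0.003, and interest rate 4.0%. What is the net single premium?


NSP = benefit * q * v
v = 1/(1+i) = 0.961538
NSP = 385438 * 0.003 * 0.961538
= 1111.8404


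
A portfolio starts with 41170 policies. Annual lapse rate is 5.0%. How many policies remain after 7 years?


remaining = initial * (1 - lapse)^years
= 41170 * (1 - 0.05)^7
= 41170 * 0.698337
= 28750.5465


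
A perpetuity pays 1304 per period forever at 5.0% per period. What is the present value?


PV = PMT / i
= 1304 / 0.05
= 26080.0


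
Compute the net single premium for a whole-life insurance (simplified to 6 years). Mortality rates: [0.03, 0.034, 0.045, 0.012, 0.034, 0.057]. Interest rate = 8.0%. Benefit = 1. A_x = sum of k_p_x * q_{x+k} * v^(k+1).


v = 0.925926
Year 0: k_p_x=1.0, q=0.03, term=0.027778
Year 1: k_p_x=0.97, q=0.034, term=0.028275
Year 2: k_p_x=0.93702, q=0.045, term=0.033473
Year 3: k_p_x=0.894854, q=0.012, term=0.007893
Year 4: k_p_x=0.884116, q=0.034, term=0.020458
Year 5: k_p_x=0.854056, q=0.057, term=0.030677
A_x = 0.1486


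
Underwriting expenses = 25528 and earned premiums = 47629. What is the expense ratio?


Expense ratio = expenses / premiums
= 25528 / 47629
= 0.536


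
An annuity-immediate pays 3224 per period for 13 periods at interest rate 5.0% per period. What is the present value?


PV = PMT * (1 - (1+i)^(-n)) / i
= 3224 * (1 - (1+0.05)^(-13)) / 0.05
= 3224 * (1 - 0.530321) / 0.05
= 3224 * 9.393573
= 30284.8793


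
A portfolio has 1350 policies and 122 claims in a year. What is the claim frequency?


frequency = claims / policies
= 122 / 1350
= 0.0904


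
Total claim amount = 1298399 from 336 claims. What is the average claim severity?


severity = total / number
= 1298399 / 336
= 3864.2827


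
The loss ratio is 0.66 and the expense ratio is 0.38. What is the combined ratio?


Combined ratio = loss ratio + expense ratio
= 0.66 + 0.38
= 1.04


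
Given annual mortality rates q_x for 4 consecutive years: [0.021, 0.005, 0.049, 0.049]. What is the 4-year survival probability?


p_k = 1 - q_k for each year
Survival = product of (1 - q_k)
= 0.979 * 0.995 * 0.951 * 0.951
= 0.881


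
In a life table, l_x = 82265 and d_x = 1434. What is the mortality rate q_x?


q_x = d_x / l_x
= 1434 / 82265
= 0.0174


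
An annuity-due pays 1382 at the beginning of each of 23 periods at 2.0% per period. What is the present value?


PV_due = PMT * (1-(1+i)^(-n))/i * (1+i)
PV_immediate = 25279.8261
PV_due = 25279.8261 * 1.02
= 25785.4226


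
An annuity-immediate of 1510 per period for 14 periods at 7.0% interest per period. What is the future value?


FV = PMT * ((1+i)^n - 1) / i
= 1510 * ((1.07)^14 - 1) / 0.07
= 1510 * (2.578534 - 1) / 0.07
= 34051.2367


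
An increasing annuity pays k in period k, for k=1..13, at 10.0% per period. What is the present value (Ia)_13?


(Ia)_n = sum_{k=1}^{n} k * v^k, v = 1/(1+i)
v = 0.909091
Sum computed term by term:
(Ia)_13 = 40.4805


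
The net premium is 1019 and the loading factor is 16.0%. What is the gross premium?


Gross = net * (1 + loading)
= 1019 * (1 + 0.16)
= 1019 * 1.16
= 1182.04


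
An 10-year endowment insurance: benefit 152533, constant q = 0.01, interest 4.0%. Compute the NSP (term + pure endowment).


Term component = 11868.0398
Pure endowment = 10_p_x * v^10 * benefit = 0.904382 * 0.675564 * 152533 = 93192.801
NSP = 105060.8408


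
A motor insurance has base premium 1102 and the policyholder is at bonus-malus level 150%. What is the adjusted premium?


adjusted = base * BM_level / 100
= 1102 * 150 / 100
= 1102 * 1.5
= 1653.0


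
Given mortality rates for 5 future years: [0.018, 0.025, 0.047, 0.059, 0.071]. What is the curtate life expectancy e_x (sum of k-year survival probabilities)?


e_x = sum_{k=1}^{n} k_p_x
k_p_x values:
  1_p_x = 0.982
  2_p_x = 0.95745
  3_p_x = 0.91245
  4_p_x = 0.858615
  5_p_x = 0.797654
e_x = 4.5082


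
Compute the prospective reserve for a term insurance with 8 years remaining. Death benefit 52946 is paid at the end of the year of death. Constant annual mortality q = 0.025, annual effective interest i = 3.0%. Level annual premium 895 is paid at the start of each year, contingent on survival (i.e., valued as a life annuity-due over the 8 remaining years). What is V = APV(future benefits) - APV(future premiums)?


v = 1/(1+i) = 0.970874
APV(future benefits) per unit = sum_{k=0}^{7} k_p_x * q * v^(k+1) = 0.161513
APV(future benefits) = 52946 * 0.161513 = 8551.4414
Life annuity-due factor ä_{x:8} = sum_{k=0}^{7} k_p_x * v^k = 6.654315
APV(future premiums) = 895 * 6.654315 = 5955.6123
V = 8551.4414 - 5955.6123
= 2595.8291


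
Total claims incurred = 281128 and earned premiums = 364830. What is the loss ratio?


Loss ratio = claims / premiums
= 281128 / 364830
= 0.7706


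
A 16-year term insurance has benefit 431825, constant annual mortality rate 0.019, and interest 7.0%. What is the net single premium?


NSP = benefit * sum_{k=0}^{n-1} k_p_x * q * v^(k+1)
With constant q=0.019, v=0.934579
Sum = 0.160281
NSP = 431825 * 0.160281
= 69213.4424


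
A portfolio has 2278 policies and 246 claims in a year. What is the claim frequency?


frequency = claims / policies
= 246 / 2278
= 0.108
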